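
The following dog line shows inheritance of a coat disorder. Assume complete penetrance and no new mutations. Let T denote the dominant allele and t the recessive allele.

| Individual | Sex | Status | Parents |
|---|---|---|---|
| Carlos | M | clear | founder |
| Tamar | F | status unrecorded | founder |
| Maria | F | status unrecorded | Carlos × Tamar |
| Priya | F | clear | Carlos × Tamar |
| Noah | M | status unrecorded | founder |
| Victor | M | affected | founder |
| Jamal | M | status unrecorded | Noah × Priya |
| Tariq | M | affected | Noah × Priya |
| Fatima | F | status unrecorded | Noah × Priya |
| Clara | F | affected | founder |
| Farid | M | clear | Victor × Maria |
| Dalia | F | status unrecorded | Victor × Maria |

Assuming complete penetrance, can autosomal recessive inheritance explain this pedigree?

Yes

A consistent assignment under autosomal recessive exists: Carlos TT, Tamar Tt, Maria TT, Priya Tt, Noah Tt, Victor tt, Jamal TT, Tariq tt, Fatima TT, Clara tt, Farid Tt, Dalia Tt.
In this assignment every recorded phenotype matches its genotype and every non-founder's genotype is obtainable from its parents' genotypes, so the pedigree is consistent.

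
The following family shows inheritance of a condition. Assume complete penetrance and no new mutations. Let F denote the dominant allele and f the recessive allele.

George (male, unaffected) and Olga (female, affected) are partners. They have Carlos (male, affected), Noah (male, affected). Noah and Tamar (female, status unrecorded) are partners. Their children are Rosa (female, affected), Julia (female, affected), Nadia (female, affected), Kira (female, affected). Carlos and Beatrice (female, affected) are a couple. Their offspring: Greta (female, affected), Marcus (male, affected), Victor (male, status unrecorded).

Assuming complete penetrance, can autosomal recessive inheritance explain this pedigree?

A consistent assignment under autosomal recessive exists: George Ff, Olga ff, Carlos ff, Noah ff, Tamar Ff, Beatrice ff, Rosa ff, Julia ff, Nadia ff, Kira ff, Greta ff, Marcus ff, Victor ff.
In this assignment every recorded phenotype matches its genotype and every non-founder's genotype is obtainable from its parents' genotypes, so the pedigree is consistent.

Yes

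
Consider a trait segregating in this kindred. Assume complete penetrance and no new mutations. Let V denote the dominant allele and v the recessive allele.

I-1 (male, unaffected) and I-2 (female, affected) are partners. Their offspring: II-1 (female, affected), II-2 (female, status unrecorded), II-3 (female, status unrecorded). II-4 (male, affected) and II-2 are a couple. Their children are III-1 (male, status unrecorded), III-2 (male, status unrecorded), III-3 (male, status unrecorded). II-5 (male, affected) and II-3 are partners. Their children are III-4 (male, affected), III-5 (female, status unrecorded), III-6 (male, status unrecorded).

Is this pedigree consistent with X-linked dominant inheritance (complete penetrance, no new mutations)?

Yes

A consistent assignment under X-linked dominant exists: I-1 X^v Y, I-2 X^V X^V, II-1 X^V X^v, II-2 X^V X^v, II-3 X^V X^v, II-4 X^V Y, II-5 X^V Y, III-1 X^V Y, III-2 X^V Y, III-3 X^V Y, III-4 X^V Y, III-5 X^V X^V, III-6 X^V Y.
In this assignment every recorded phenotype matches its genotype and every non-founder's genotype is obtainable from its parents' genotypes, so the pedigree is consistent.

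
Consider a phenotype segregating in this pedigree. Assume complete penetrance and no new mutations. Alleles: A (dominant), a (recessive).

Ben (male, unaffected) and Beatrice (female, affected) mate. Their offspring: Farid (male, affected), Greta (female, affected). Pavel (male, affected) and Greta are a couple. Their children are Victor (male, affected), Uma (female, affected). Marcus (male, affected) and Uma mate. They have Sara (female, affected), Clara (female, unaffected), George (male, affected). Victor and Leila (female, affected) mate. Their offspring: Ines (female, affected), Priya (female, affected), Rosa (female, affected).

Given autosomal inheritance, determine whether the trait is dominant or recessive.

dominant

Marcus and Uma are both affected yet have an unaffected child Clara. Under a recessive model two affected parents are homozygous and every child would be affected, so the trait cannot be recessive.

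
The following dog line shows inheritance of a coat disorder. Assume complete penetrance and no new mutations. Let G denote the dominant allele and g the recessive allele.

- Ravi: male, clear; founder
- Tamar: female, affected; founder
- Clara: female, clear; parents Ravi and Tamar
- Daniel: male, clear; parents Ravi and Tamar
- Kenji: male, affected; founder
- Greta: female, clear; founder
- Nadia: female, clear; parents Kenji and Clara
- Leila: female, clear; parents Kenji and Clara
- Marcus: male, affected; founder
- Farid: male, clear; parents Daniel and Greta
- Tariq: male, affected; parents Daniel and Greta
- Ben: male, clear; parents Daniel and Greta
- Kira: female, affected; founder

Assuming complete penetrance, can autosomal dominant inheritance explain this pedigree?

Under autosomal dominant, Tariq (affected, male) cannot arise from Daniel (clear) × Greta (clear).

No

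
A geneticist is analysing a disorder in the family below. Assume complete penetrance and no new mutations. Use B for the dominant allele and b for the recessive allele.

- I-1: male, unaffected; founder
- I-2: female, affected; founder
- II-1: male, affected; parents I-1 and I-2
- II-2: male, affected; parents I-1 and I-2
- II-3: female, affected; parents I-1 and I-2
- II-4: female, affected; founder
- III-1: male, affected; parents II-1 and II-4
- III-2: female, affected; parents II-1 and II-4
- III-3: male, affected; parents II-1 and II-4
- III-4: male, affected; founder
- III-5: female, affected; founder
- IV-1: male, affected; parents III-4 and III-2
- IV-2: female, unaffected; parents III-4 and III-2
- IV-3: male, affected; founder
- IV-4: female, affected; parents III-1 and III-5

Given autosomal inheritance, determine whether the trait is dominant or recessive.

dominant

III-4 and III-2 are both affected yet have an unaffected child IV-2. Under a recessive model two affected parents are homozygous and every child would be affected, so the trait cannot be recessive.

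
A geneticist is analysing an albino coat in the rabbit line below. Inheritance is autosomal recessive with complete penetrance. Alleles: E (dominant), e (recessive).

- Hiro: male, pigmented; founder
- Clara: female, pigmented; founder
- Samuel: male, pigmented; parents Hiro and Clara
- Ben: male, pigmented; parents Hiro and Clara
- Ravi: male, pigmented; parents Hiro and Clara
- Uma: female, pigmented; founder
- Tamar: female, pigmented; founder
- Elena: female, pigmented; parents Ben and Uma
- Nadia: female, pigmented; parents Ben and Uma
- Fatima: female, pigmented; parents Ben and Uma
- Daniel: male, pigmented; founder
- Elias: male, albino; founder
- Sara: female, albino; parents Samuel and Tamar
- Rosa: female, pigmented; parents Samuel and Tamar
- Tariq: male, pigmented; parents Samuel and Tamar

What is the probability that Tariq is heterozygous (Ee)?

2/3

Samuel is pigmented so carries E and passed e to Sara (ee), so Samuel is Ee.
Tamar is pigmented so carries E and passed e to Sara (ee), so Tamar is Ee.
Their cross gives offspring ratios 1/4 EE : 1/2 Ee : 1/4 ee. Conditioning on Tariq being pigmented, P(Ee) = 1/2 / 3/4 = 2/3.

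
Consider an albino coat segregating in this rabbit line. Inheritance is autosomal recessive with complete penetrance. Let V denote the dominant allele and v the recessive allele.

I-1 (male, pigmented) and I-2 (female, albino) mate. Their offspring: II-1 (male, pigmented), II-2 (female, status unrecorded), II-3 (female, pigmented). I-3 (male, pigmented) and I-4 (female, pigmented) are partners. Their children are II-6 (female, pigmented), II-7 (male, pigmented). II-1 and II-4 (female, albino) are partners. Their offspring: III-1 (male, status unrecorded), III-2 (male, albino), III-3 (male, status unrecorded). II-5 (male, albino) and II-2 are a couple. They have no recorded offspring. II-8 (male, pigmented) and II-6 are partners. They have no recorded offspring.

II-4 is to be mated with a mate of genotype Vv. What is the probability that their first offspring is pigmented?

II-4 is albino, so II-4 is vv.
The cross gives 1/2 Vv : 1/2 vv, so P(offspring is pigmented) = 1/2.

1/2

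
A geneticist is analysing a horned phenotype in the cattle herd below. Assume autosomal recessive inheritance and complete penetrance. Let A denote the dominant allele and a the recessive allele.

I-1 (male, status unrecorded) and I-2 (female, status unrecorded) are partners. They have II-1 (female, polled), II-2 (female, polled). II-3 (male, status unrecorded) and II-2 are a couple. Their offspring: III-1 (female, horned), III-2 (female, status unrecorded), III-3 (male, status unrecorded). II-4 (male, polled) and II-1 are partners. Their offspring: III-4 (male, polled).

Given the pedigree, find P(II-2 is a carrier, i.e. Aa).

1

II-2 is polled so carries A and passed a to III-1 (aa), so II-2 is Aa, giving P(Aa) = 1.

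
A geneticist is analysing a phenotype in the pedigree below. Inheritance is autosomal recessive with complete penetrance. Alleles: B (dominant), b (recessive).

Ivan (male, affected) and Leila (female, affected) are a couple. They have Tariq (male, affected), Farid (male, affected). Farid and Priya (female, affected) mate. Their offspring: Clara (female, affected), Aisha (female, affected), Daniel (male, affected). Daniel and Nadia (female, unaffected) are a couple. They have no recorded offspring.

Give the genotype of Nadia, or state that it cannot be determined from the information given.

Nadia's phenotype allows BB or Bb, and no parent or child forces a single allele at both positions; consistent genotype assignments exist with Nadia as BB or Bb.

cannot be determined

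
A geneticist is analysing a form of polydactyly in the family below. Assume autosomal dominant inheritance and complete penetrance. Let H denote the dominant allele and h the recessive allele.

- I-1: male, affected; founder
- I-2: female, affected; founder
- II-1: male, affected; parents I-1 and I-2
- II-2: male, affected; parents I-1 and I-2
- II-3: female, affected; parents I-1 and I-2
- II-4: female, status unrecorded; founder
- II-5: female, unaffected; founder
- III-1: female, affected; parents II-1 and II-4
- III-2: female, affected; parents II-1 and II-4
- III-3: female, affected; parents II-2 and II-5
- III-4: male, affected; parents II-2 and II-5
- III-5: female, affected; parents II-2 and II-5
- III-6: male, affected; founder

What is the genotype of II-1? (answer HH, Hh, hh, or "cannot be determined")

cannot be determined

II-1's phenotype allows HH or Hh, and no parent or child forces a single allele at both positions; consistent genotype assignments exist with II-1 as HH or Hh.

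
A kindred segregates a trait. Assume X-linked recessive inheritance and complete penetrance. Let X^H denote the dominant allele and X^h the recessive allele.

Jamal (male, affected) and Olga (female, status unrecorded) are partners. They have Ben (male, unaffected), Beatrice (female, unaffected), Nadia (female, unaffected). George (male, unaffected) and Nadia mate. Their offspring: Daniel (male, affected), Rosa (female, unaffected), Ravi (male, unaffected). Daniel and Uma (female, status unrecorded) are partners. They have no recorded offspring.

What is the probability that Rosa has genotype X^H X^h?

George is unaffected, so George is X^H Y.
Nadia is unaffected so carries H and received h from Jamal (X^h Y), so Nadia is X^H X^h.
Their cross gives offspring ratios 1/2 X^H X^H : 1/2 X^H X^h. Conditioning on Rosa being unaffected, P(X^H X^h) = 1/2 / 1 = 1/2.

1/2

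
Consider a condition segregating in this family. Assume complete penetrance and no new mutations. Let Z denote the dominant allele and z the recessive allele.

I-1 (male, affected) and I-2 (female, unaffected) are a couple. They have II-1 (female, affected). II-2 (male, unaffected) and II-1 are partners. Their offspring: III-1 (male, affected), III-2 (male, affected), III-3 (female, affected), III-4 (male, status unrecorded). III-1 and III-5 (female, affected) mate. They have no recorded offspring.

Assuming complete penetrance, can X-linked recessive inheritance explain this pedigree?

No

Under X-linked recessive, III-3 (affected, female) cannot arise from II-2 (unaffected) × II-1 (affected).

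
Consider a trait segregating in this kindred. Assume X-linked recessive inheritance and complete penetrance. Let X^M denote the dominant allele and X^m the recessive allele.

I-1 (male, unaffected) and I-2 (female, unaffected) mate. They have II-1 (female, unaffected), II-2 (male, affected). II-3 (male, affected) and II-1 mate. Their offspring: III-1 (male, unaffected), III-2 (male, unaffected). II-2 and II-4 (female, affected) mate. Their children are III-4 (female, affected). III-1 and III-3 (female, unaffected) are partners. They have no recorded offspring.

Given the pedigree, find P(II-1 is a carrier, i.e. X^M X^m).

1/5

I-1 is unaffected, so I-1 is X^M Y.
I-2 is unaffected so carries M and passed m to II-2 (X^m Y), so I-2 is X^M X^m.
Their cross gives offspring ratios 1/2 X^M X^M : 1/2 X^M X^m. Conditioning on II-1 being unaffected, P(X^M X^m) = 1/2 / 1 = 1/2 before taking II-1's own offspring into account.
II-3 is affected, so II-3 is X^m Y.
Now use II-1's offspring. Probability of each recorded status — unaffected son III-1: 1/2 if II-1 is X^M X^m, 1 if X^M X^M; unaffected son III-2: 1/2 if II-1 is X^M X^m, 1 if X^M X^M.
Bayes: P(X^M X^m) = 1/2·1/4 / (1/2·1/4 + 1/2·1) = 1/5.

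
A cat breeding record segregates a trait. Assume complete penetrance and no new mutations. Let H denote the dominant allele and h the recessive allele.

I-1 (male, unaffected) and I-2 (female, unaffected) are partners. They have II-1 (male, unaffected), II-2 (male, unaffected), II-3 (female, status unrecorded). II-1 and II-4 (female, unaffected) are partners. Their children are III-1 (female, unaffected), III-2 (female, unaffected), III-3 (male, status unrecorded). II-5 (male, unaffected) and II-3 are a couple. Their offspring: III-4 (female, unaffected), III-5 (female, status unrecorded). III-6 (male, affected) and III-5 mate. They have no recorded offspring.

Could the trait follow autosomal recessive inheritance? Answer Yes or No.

A consistent assignment under autosomal recessive exists: I-1 HH, I-2 HH, II-1 HH, II-2 HH, II-3 HH, II-4 HH, II-5 HH, III-1 HH, III-2 HH, III-3 HH, III-4 HH, III-5 HH, III-6 hh.
In this assignment every recorded phenotype matches its genotype and every non-founder's genotype is obtainable from its parents' genotypes, so the pedigree is consistent.

Yes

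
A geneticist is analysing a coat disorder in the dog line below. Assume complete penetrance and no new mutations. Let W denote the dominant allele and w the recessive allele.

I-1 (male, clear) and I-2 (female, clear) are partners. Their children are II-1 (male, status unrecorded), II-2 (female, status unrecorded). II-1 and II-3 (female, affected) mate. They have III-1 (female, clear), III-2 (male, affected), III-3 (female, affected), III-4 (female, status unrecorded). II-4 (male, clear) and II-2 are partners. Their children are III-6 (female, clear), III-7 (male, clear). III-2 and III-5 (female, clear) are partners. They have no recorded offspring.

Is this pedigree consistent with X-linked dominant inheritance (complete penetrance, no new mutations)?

Yes

A consistent assignment under X-linked dominant exists: I-1 X^w Y, I-2 X^w X^w, II-1 X^w Y, II-2 X^w X^w, II-3 X^W X^w, II-4 X^w Y, III-1 X^w X^w, III-2 X^W Y, III-3 X^W X^w, III-4 X^W X^w, III-5 X^w X^w, III-6 X^w X^w, III-7 X^w Y.
In this assignment every recorded phenotype matches its genotype and every non-founder's genotype is obtainable from its parents' genotypes, so the pedigree is consistent.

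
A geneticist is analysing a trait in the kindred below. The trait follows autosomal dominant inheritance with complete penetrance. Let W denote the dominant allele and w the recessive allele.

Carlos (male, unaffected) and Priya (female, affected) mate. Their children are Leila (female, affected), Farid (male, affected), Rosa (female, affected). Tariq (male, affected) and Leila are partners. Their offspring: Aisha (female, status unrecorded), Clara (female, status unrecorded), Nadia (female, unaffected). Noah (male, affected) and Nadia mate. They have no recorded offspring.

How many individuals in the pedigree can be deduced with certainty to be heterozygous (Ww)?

Obligate heterozygotes: Leila is affected so carries W and received w from Carlos (ww), so Leila is Ww; Farid is affected so carries W and received w from Carlos (ww), so Farid is Ww; Rosa is affected so carries W and received w from Carlos (ww), so Rosa is Ww; Tariq is affected so carries W and passed w to Nadia (ww), so Tariq is Ww.
Every other individual is either homozygous by phenotype or has at least one consistent homozygous assignment, so the count is 4.

4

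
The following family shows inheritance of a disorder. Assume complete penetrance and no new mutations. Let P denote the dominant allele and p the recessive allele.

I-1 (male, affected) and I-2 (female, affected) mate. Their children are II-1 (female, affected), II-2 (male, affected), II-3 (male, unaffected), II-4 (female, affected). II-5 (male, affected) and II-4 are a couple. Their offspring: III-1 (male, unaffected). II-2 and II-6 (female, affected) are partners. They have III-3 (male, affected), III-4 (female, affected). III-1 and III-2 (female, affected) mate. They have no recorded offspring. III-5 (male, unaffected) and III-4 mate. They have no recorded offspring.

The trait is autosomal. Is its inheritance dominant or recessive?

dominant

I-1 and I-2 are both affected yet have an unaffected child II-3. Under a recessive model two affected parents are homozygous and every child would be affected, so the trait cannot be recessive.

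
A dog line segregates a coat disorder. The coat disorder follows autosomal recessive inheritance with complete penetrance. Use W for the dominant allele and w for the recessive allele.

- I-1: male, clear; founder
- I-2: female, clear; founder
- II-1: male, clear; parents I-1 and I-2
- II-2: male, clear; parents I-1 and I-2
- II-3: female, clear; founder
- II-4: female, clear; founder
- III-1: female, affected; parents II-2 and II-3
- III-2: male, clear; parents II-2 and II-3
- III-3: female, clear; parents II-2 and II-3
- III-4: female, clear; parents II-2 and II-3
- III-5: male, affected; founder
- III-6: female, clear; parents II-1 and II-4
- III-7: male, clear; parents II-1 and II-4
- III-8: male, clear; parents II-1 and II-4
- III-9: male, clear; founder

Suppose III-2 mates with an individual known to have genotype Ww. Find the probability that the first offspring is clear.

II-2 is clear so carries W and passed w to III-1 (ww), so II-2 is Ww.
II-3 is clear so carries W and passed w to III-1 (ww), so II-3 is Ww.
III-2 is a clear offspring of II-2 (Ww) × II-3 (Ww), whose cross gives 1/4 WW : 1/2 Ww : 1/4 ww; conditioning on being clear, III-2 is WW with probability 1/3, Ww with probability 2/3.
Summing over parental genotype combinations, P(offspring is clear) = 1/3·1 + 2/3·3/4 = 5/6.

5/6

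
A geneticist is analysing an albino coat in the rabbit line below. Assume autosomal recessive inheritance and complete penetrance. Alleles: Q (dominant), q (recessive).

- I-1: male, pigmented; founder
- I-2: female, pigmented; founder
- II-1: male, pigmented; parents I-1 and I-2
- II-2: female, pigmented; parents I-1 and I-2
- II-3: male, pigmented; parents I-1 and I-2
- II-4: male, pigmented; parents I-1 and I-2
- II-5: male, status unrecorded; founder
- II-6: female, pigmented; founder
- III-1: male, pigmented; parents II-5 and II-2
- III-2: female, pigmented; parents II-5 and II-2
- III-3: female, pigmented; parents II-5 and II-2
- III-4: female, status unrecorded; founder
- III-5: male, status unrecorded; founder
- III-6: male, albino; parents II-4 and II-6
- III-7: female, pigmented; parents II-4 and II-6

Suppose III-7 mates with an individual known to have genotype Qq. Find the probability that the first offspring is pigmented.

II-4 is pigmented so carries Q and passed q to III-6 (qq), so II-4 is Qq.
II-6 is pigmented so carries Q and passed q to III-6 (qq), so II-6 is Qq.
III-7 is a pigmented offspring of II-4 (Qq) × II-6 (Qq), whose cross gives 1/4 QQ : 1/2 Qq : 1/4 qq; conditioning on being pigmented, III-7 is QQ with probability 1/3, Qq with probability 2/3.
Summing over parental genotype combinations, P(offspring is pigmented) = 1/3·1 + 2/3·3/4 = 5/6.

5/6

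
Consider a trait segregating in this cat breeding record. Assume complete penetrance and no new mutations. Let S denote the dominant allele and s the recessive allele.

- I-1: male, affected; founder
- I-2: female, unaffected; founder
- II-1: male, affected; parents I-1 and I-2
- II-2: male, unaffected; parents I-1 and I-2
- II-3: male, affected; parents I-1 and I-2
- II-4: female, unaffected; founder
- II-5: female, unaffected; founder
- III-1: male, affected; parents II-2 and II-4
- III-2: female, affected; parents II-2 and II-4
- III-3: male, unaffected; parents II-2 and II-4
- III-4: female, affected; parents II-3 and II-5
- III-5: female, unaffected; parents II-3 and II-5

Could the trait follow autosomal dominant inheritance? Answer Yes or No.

Under autosomal dominant, III-1 (affected, male) cannot arise from II-2 (unaffected) × II-4 (unaffected).

No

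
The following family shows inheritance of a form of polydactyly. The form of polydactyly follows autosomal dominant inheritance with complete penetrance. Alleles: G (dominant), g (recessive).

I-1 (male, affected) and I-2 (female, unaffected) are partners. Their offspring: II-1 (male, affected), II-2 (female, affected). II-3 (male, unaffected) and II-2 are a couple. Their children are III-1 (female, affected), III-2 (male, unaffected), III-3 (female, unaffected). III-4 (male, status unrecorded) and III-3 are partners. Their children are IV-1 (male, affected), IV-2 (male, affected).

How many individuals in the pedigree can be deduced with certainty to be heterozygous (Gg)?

5

Obligate heterozygotes: II-1 is affected so carries G and received g from I-2 (gg), so II-1 is Gg; II-2 is affected so carries G and received g from I-2 (gg), so II-2 is Gg; III-1 is affected so carries G and received g from II-3 (gg), so III-1 is Gg; IV-1 is affected so carries G and received g from III-3 (gg), so IV-1 is Gg; IV-2 is affected so carries G and received g from III-3 (gg), so IV-2 is Gg.
Every other individual is either homozygous by phenotype or has at least one consistent homozygous assignment, so the count is 5.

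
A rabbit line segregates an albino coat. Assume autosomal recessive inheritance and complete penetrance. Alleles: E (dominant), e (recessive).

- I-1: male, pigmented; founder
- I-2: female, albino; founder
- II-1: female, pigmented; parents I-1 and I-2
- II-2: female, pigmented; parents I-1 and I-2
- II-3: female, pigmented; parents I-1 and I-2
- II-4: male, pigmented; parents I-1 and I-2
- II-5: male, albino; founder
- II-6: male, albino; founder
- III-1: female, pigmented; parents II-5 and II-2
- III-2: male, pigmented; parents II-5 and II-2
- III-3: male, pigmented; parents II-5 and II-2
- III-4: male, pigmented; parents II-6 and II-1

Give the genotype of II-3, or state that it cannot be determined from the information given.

From phenotype alone, II-3 is EE or Ee.
II-3 is pigmented so carries E and received e from I-2 (ee), so II-3 is Ee.

Ee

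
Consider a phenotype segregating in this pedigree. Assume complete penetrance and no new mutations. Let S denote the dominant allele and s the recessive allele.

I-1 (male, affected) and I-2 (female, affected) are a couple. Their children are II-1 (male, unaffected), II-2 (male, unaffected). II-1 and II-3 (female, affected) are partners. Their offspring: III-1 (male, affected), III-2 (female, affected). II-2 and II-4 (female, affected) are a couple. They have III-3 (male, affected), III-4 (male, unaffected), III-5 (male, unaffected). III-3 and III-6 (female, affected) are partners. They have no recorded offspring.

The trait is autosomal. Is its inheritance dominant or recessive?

I-1 and I-2 are both affected yet have an unaffected child II-1. Under a recessive model two affected parents are homozygous and every child would be affected, so the trait cannot be recessive.

dominant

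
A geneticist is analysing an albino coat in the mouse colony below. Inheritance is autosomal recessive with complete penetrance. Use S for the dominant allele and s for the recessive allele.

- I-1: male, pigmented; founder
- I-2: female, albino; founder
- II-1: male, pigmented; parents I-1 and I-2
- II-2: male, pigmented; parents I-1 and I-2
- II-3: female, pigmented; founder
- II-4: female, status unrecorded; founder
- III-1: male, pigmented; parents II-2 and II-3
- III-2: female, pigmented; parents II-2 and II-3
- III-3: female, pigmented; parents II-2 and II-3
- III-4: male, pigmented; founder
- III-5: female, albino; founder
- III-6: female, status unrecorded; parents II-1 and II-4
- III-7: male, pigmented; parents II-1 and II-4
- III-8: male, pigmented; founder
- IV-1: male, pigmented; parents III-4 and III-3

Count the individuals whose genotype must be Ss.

Obligate heterozygotes: II-1 is pigmented so carries S and received s from I-2 (ss), so II-1 is Ss; II-2 is pigmented so carries S and received s from I-2 (ss), so II-2 is Ss.
Every other individual is either homozygous by phenotype or has at least one consistent homozygous assignment, so the count is 2.

2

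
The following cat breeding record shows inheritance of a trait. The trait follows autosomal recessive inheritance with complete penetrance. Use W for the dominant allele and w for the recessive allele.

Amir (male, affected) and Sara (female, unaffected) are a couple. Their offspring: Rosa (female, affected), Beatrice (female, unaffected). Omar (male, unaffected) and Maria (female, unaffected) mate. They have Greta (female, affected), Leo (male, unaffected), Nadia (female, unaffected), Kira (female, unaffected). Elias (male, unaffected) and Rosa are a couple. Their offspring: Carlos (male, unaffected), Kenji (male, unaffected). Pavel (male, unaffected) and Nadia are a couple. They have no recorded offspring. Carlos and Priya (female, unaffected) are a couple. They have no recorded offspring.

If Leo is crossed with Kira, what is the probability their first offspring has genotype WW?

4/9

Omar is unaffected so carries W and passed w to Greta (ww), so Omar is Ww.
Maria is unaffected so carries W and passed w to Greta (ww), so Maria is Ww.
Leo is an unaffected offspring of Omar (Ww) × Maria (Ww), whose cross gives 1/4 WW : 1/2 Ww : 1/4 ww; conditioning on being unaffected, Leo is WW with probability 1/3, Ww with probability 2/3.
Kira is an unaffected offspring of Omar (Ww) × Maria (Ww), whose cross gives 1/4 WW : 1/2 Ww : 1/4 ww; conditioning on being unaffected, Kira is WW with probability 1/3, Ww with probability 2/3.
Summing over parental genotype combinations, P(offspring has genotype WW) = 1/9·1 + 2/9·1/2 + 2/9·1/2 + 4/9·1/4 = 4/9.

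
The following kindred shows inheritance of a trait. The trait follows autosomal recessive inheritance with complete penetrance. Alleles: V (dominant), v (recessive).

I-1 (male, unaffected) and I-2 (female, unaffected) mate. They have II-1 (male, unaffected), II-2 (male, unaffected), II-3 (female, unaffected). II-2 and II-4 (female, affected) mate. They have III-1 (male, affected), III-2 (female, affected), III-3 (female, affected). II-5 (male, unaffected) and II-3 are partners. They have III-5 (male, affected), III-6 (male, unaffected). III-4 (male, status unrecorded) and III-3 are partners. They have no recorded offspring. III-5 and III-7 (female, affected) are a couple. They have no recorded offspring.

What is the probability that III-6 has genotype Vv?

2/3

II-5 is unaffected so carries V and passed v to III-5 (vv), so II-5 is Vv.
II-3 is unaffected so carries V and passed v to III-5 (vv), so II-3 is Vv.
Their cross gives offspring ratios 1/4 VV : 1/2 Vv : 1/4 vv. Conditioning on III-6 being unaffected, P(Vv) = 1/2 / 3/4 = 2/3.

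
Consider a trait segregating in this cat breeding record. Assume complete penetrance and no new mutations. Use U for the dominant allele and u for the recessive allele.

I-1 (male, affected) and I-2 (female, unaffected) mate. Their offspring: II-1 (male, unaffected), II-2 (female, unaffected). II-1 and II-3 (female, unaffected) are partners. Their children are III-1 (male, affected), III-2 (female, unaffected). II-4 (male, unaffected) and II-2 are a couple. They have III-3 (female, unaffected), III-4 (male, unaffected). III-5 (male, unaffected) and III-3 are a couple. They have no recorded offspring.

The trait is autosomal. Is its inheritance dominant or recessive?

recessive

II-1 and II-3 are both unaffected yet have an affected child III-1. Under dominance, an affected child requires at least one affected parent, so the trait cannot be dominant.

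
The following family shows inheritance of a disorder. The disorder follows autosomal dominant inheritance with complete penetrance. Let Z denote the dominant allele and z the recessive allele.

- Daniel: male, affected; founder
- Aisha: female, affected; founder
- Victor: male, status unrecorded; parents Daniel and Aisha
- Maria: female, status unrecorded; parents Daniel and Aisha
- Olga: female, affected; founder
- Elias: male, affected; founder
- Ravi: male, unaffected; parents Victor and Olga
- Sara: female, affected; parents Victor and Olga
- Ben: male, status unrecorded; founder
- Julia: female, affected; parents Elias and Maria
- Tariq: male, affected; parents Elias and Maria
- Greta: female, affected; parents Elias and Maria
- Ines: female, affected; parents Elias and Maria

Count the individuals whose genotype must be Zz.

1

Obligate heterozygotes: Olga is affected so carries Z and passed z to Ravi (zz), so Olga is Zz.
Every other individual is either homozygous by phenotype or has at least one consistent homozygous assignment, so the count is 1.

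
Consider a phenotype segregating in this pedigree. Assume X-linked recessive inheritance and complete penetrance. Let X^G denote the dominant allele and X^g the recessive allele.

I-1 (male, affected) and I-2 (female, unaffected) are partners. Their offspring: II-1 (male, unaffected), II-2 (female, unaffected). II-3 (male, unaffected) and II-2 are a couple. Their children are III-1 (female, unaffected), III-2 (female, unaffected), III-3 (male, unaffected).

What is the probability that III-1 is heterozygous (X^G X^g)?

1/2

II-3 is unaffected, so II-3 is X^G Y.
II-2 is unaffected so carries G and received g from I-1 (X^g Y), so II-2 is X^G X^g.
Their cross gives offspring ratios 1/2 X^G X^G : 1/2 X^G X^g. Conditioning on III-1 being unaffected, P(X^G X^g) = 1/2 / 1 = 1/2.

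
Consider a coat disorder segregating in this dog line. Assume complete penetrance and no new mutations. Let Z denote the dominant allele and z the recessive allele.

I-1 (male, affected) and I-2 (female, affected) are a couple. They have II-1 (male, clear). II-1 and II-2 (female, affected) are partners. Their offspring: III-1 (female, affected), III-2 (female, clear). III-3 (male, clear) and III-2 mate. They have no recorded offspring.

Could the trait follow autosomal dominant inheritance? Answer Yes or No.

A consistent assignment under autosomal dominant exists: I-1 Zz, I-2 Zz, II-1 zz, II-2 Zz, III-1 Zz, III-2 zz, III-3 zz.
In this assignment every recorded phenotype matches its genotype and every non-founder's genotype is obtainable from its parents' genotypes, so the pedigree is consistent.

Yes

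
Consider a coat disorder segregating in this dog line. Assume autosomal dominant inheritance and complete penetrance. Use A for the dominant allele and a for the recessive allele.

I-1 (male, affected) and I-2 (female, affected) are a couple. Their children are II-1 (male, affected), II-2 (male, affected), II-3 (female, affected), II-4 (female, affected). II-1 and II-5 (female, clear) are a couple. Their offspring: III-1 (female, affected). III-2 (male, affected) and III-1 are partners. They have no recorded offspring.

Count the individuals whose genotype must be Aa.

1

Obligate heterozygotes: III-1 is affected so carries A and received a from II-5 (aa), so III-1 is Aa.
Every other individual is either homozygous by phenotype or has at least one consistent homozygous assignment, so the count is 1.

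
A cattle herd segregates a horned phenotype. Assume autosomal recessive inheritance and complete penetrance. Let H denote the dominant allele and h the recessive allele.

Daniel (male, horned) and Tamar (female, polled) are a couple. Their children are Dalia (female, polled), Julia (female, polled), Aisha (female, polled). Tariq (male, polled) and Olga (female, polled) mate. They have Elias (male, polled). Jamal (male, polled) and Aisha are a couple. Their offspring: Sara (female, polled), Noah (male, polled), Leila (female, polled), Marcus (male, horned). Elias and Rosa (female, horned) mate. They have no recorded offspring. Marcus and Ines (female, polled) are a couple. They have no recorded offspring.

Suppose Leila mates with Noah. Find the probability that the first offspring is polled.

8/9

Jamal is polled so carries H and passed h to Marcus (hh), so Jamal is Hh.
Aisha is polled so carries H and received h from Daniel (hh), so Aisha is Hh.
Leila is a polled offspring of Jamal (Hh) × Aisha (Hh), whose cross gives 1/4 HH : 1/2 Hh : 1/4 hh; conditioning on being polled, Leila is HH with probability 1/3, Hh with probability 2/3.
Noah is a polled offspring of Jamal (Hh) × Aisha (Hh), whose cross gives 1/4 HH : 1/2 Hh : 1/4 hh; conditioning on being polled, Noah is HH with probability 1/3, Hh with probability 2/3.
Summing over parental genotype combinations, P(offspring is polled) = 1/9·1 + 2/9·1 + 2/9·1 + 4/9·3/4 = 8/9.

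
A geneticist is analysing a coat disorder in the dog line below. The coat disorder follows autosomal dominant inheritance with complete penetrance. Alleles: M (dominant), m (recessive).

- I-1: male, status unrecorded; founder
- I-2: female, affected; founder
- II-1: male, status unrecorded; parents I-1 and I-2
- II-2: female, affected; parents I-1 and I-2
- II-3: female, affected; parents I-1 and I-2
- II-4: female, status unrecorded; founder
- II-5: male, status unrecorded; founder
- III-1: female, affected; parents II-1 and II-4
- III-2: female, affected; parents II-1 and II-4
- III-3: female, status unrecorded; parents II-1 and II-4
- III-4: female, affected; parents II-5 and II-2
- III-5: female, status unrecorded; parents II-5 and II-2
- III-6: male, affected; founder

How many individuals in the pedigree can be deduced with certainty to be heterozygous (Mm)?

No individual's genotype is forced to Mm by the pedigree, so the count is 0.

0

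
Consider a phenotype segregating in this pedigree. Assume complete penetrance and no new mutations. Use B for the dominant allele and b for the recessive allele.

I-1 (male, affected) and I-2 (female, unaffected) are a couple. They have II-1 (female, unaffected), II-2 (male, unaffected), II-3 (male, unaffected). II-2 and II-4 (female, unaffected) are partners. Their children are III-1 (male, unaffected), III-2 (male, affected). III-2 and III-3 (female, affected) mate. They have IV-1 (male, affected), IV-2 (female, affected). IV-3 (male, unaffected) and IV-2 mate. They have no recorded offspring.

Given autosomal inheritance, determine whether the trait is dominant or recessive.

II-2 and II-4 are both unaffected yet have an affected child III-2. Under dominance, an affected child requires at least one affected parent, so the trait cannot be dominant.

recessive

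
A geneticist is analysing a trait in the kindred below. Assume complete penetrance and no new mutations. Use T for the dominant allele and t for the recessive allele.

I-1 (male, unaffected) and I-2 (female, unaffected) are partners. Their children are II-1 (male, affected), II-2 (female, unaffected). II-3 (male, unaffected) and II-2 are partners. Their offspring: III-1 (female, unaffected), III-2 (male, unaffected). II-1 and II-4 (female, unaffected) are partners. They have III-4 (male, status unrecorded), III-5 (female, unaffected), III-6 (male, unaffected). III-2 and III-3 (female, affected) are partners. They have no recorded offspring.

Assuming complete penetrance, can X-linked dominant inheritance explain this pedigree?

No

Under X-linked dominant, II-1 (affected, male) cannot arise from I-1 (unaffected) × I-2 (unaffected).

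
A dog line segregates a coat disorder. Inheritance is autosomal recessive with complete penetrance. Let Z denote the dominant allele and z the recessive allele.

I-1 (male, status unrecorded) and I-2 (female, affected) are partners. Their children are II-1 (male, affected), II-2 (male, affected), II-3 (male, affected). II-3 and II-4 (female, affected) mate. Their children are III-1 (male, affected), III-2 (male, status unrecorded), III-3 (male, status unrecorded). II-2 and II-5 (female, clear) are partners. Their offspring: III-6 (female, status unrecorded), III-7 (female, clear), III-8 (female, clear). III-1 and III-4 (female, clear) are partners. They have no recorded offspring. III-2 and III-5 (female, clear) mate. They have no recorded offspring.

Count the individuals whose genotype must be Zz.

2

Obligate heterozygotes: III-7 is clear so carries Z and received z from II-2 (zz), so III-7 is Zz; III-8 is clear so carries Z and received z from II-2 (zz), so III-8 is Zz.
Every other individual is either homozygous by phenotype or has at least one consistent homozygous assignment, so the count is 2.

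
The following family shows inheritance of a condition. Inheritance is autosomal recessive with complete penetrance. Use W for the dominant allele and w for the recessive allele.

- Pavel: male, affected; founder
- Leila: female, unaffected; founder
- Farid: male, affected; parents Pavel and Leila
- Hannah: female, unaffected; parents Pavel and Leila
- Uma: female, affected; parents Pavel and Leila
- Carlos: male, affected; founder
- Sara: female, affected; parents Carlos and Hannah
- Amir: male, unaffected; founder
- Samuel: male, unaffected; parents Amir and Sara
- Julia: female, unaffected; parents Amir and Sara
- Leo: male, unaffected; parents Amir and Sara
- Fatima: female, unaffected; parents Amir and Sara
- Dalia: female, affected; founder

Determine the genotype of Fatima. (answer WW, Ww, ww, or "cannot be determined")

Ww

From phenotype alone, Fatima is WW or Ww.
Fatima is unaffected so carries W and received w from Sara (ww), so Fatima is Ww.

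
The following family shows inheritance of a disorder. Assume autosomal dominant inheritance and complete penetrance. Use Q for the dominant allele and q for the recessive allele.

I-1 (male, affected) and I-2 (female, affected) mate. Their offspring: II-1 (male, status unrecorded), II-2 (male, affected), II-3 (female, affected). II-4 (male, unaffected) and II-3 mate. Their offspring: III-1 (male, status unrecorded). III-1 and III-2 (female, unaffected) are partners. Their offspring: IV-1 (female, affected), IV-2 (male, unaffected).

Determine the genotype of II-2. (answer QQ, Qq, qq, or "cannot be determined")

cannot be determined

II-2's phenotype allows QQ or Qq, and no parent or child forces a single allele at both positions; consistent genotype assignments exist with II-2 as QQ or Qq.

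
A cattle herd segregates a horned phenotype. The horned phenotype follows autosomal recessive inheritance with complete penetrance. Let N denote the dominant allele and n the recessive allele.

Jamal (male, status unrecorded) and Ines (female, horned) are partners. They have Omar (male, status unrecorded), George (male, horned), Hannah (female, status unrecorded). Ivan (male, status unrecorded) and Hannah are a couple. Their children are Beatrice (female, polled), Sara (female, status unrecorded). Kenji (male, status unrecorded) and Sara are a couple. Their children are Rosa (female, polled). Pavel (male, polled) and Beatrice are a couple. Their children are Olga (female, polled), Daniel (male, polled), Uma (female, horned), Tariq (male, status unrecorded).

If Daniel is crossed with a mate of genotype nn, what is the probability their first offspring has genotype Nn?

2/3

Pavel is polled so carries N and passed n to Uma (nn), so Pavel is Nn.
Beatrice is polled so carries N and passed n to Uma (nn), so Beatrice is Nn.
Daniel is a polled offspring of Pavel (Nn) × Beatrice (Nn), whose cross gives 1/4 NN : 1/2 Nn : 1/4 nn; conditioning on being polled, Daniel is NN with probability 1/3, Nn with probability 2/3.
Summing over parental genotype combinations, P(offspring has genotype Nn) = 1/3·1 + 2/3·1/2 = 2/3.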